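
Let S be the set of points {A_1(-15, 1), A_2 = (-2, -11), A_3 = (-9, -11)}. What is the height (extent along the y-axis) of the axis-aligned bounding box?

12

max y = 1, min y = -11, so height = 12.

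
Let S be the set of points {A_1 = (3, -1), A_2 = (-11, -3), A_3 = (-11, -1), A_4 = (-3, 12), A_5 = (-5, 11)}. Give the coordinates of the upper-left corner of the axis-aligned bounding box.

x-range [-11, 3], y-range [-3, 12].
The upper-left corner is (-11, 12).

(-11, 12)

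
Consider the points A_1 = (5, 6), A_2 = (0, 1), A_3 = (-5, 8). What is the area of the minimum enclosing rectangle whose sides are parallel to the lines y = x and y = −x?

In coordinates u = x + y, v = x − y the rectangle is axis-aligned; the map (x,y)→(u,v) scales areas by 2.
u-values: 11, 1, 3; range = 11 − 1 = 10.
v-values: -1, -1, -13; range = -1 − (-13) = 12.
Area = (10 × 12) / 2 = 60.

60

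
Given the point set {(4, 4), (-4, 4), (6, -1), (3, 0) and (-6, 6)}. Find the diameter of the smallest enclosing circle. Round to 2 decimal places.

13.89

The farthest pair is (6, -1)–(-6, 6) with squared distance 193. The circle on this segment as diameter has centre (0, 2.5) and r² = 193/4 = 48.25.
Check (4, 4): distance² to centre = 18.25 ≤ 48.25, so it lies inside.
All remaining points lie in this disk, and no smaller disk contains both endpoints, so this is the minimum enclosing circle.
Diameter = 2r = 2√(48.25) ≈ 13.89.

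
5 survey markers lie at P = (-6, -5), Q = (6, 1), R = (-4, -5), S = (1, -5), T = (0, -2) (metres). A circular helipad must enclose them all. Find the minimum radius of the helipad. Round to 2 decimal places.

A smallest enclosing disk is always determined by at most three of the input points on its boundary.
The farthest pair is P–Q with squared distance 180. The circle on this segment as diameter has centre (0, -2) and r² = 180/4 = 45.
Check R: distance² to centre = 25 ≤ 45, so it lies inside.
All remaining points lie in this disk, and no smaller disk contains both endpoints, so this is the minimum enclosing circle.
r = √45 ≈ 6.71.

6.71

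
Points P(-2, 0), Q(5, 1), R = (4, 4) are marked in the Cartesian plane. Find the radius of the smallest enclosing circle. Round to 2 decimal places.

3.66

Side lengths²: PQ² = 50, PR² = 52, QR² = 10.
Since PR² = 52 < 50 + 10 = 60, the triangle is acute, so the smallest enclosing circle is the circumcircle.
Circumcentre = (15/11, 16/11), r² = 1625/121.
r = √(1625/121) ≈ 3.66.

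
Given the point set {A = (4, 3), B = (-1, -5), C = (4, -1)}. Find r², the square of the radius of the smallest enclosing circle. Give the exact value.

Side lengths²: AB² = 89, AC² = 16, BC² = 41.
Since AB² = 89 ≥ 41 + 16 = 57, the angle opposite AB is not acute, so the smallest enclosing circle has AB as diameter.
Centre = midpoint of AB = (1.5, -1), r² = 89/4 = 22.25.

22.25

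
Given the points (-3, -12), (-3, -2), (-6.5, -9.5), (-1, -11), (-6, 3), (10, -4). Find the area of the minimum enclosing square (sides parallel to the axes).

The bounding box has width 16.5 and height 15.
An axis-aligned square enclosing the set must have side ≥ max(width, height).
So the minimum side is max(16.5, 15) = 16.5.
Area = 16.5² = 272.25.

272.25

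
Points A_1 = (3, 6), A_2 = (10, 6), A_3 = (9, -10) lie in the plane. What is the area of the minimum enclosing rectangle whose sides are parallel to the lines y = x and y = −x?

In coordinates u = x + y, v = x − y the rectangle is axis-aligned; the map (x,y)→(u,v) scales areas by 2.
u-values: 9, 16, -1; range = 16 − (-1) = 17.
v-values: -3, 4, 19; range = 19 − (-3) = 22.
Area = (17 × 22) / 2 = 187.

187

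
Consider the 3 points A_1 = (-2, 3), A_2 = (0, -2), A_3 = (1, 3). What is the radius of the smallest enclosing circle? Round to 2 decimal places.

Side lengths²: A_1A_2² = 29, A_1A_3² = 9, A_2A_3² = 26.
Since A_1A_2² = 29 < 26 + 9 = 35, the triangle is acute, so the smallest enclosing circle is the circumcircle.
Circumcentre = (-0.5, 0.7), r² = 7.54.
r = √(7.54) ≈ 2.75.

2.75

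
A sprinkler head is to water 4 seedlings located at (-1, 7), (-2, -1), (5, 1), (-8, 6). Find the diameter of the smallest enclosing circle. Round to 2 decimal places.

The farthest pair is (5, 1)–(-8, 6) with squared distance 194. The circle on this segment as diameter has centre (-1.5, 3.5) and r² = 194/4 = 48.5.
Check (-1, 7): distance² to centre = 12.5 ≤ 48.5, so it lies inside.
All remaining points lie in this disk, and no smaller disk contains both endpoints, so this is the minimum enclosing circle.
Diameter = 2r = 2√(48.5) ≈ 13.93.

13.93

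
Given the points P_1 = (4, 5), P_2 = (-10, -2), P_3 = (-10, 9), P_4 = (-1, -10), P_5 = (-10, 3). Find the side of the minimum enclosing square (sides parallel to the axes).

The bounding box has width 14 and height 19.
An axis-aligned square enclosing the set must have side ≥ max(width, height).
So the minimum side is max(14, 19) = 19.

19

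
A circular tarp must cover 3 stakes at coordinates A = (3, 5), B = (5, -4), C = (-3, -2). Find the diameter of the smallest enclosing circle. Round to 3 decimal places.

10.308

Side lengths²: AB² = 85, AC² = 85, BC² = 68.
Since AC² = 85 < 85 + 68 = 153, the triangle is acute, so the smallest enclosing circle is the circumcircle.
Circumcentre = (1.75, 0), r² = 26.5625.
Diameter = 2r = 2√(26.5625) ≈ 10.308.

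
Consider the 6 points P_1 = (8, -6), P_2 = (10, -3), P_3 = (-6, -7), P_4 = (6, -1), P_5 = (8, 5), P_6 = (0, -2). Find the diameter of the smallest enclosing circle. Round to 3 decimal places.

18.439

A smallest enclosing disk is always determined by at most three of the input points on its boundary.
The farthest pair is P_3–P_5 with squared distance 340. The circle on this segment as diameter has centre (1, -1) and r² = 340/4 = 85.
Check P_1: distance² to centre = 74 ≤ 85, so it lies inside.
All remaining points lie in this disk, and no smaller disk contains both endpoints, so this is the minimum enclosing circle.
Diameter = 2r = 2√85 ≈ 18.439.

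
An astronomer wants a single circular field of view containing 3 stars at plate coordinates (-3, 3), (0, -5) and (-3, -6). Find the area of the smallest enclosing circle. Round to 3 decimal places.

63.705

Call the three points A, B, C in the order given.
Side lengths²: AB² = 73, AC² = 81, BC² = 10.
Since AC² = 81 < 73 + 10 = 83, the triangle is acute, so the smallest enclosing circle is the circumcircle.
Circumcentre = (-17/6, -1.5), r² = 365/18.
Area = π·r² = π·365/18 ≈ 63.705.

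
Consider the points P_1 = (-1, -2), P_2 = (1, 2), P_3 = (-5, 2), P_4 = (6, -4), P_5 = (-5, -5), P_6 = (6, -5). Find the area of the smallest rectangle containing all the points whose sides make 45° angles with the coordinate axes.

In coordinates u = x + y, v = x − y the rectangle is axis-aligned; the map (x,y)→(u,v) scales areas by 2.
u-values: -3, 3, -3, 2, -10, 1; range = 3 − (-10) = 13.
v-values: 1, -1, -7, 10, 0, 11; range = 11 − (-7) = 18.
Area = (13 × 18) / 2 = 117.

117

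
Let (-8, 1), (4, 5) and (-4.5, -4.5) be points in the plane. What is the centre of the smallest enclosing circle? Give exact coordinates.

(-1.4375, 1.3125)

Call the three points A, B, C in the order given.
Side lengths²: AB² = 160, AC² = 42.5, BC² = 162.5.
Since BC² = 162.5 < 160 + 42.5 = 202.5, the triangle is acute, so the smallest enclosing circle is the circumcircle.
Circumcentre = (-1.4375, 1.3125), r² = 43.1640625.
Centre = (-1.4375, 1.3125).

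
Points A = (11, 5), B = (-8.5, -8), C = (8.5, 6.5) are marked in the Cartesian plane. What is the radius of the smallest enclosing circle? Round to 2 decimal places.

Side lengths²: AB² = 549.25, AC² = 8.5, BC² = 499.25.
Since AB² = 549.25 ≥ 499.25 + 8.5 = 507.75, the angle opposite AB is not acute, so the smallest enclosing circle has AB as diameter.
Centre = midpoint of AB = (1.25, -1.5), r² = 549.25/4 = 137.3125.
r = √(137.3125) ≈ 11.72.

11.72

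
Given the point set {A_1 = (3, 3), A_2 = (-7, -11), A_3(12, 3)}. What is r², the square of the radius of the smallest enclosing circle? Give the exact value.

Side lengths²: A_1A_2² = 296, A_1A_3² = 81, A_2A_3² = 557.
Since A_2A_3² = 557 ≥ 296 + 81 = 377, the angle opposite A_2A_3 is not acute, so the smallest enclosing circle has A_2A_3 as diameter.
Centre = midpoint of A_2A_3 = (2.5, -4), r² = 557/4 = 139.25.

139.25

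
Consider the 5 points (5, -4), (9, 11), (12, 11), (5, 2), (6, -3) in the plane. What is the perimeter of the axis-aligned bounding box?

44

Width = max x − min x = 12 − 5 = 7.
Height = max y − min y = 11 − (-4) = 15.
Perimeter = 2(7 + 15) = 44.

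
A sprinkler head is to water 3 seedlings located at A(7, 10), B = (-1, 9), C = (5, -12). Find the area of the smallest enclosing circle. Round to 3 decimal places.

392.503

Side lengths²: AB² = 65, AC² = 488, BC² = 477.
Since AC² = 488 < 477 + 65 = 542, the triangle is acute, so the smallest enclosing circle is the circumcircle.
Circumcentre = (249/58, -49/58), r² = 210145/1682.
Area = π·r² = π·210145/1682 ≈ 392.503.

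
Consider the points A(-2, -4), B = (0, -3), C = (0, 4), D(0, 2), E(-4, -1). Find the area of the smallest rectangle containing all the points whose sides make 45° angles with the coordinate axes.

35

In coordinates u = x + y, v = x − y the rectangle is axis-aligned; the map (x,y)→(u,v) scales areas by 2.
u-values: -6, -3, 4, 2, -5; range = 4 − (-6) = 10.
v-values: 2, 3, -4, -2, -3; range = 3 − (-4) = 7.
Area = (10 × 7) / 2 = 35.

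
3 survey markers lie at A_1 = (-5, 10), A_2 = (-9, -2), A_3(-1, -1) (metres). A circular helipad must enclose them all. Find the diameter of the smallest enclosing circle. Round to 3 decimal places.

12.974

Side lengths²: A_1A_2² = 160, A_1A_3² = 137, A_2A_3² = 65.
Since A_1A_2² = 160 < 137 + 65 = 202, the triangle is acute, so the smallest enclosing circle is the circumcircle.
Circumcentre = (-259/46, 163/46), r² = 44525/1058.
Diameter = 2r = 2√(44525/1058) ≈ 12.974.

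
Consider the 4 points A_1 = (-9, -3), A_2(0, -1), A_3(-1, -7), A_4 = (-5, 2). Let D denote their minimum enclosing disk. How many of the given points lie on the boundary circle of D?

3

By Welzl's lemma the MEC is supported by two points (diametrically opposite) or three points (on a circumcircle).
The minimum enclosing circle is determined by three boundary points: A_1, A_3, A_4.
Their circumcentre is (-111/28, -41/14) with r² = 19885/784.
The farthest remaining point A_2 is at distance² 15237/784 ≤ 19885/784.
The points at distance exactly r from the centre are A_1, A_3, A_4 — 3 points.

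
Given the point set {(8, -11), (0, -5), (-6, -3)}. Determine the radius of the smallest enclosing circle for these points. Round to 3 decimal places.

Call the three points A, B, C in the order given.
Side lengths²: AB² = 100, AC² = 260, BC² = 40.
Since AC² = 260 ≥ 100 + 40 = 140, the angle opposite AC is not acute, so the smallest enclosing circle has AC as diameter.
Centre = midpoint of AC = (1, -7), r² = 260/4 = 65.
r = √65 ≈ 8.062.

8.062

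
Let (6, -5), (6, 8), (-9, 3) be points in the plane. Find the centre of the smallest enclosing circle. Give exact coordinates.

Call the three points A, B, C in the order given.
Side lengths²: AB² = 169, AC² = 289, BC² = 250.
Since AC² = 289 < 250 + 169 = 419, the triangle is acute, so the smallest enclosing circle is the circumcircle.
Circumcentre = (-1/6, 1.5), r² = 1445/18.
Centre = (-1/6, 1.5).

(-1/6, 1.5)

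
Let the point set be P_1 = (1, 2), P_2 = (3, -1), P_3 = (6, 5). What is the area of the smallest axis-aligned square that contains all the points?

The bounding box has width 5 and height 6.
An axis-aligned square enclosing the set must have side ≥ max(width, height).
So the minimum side is max(5, 6) = 6.
Area = 6² = 36.

36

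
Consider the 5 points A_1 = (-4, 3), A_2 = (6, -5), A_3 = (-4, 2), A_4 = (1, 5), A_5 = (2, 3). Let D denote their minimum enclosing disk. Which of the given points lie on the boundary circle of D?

The minimum enclosing circle of a finite set is fixed by two of the points (as a diameter) or three (as a circumcircle).
The farthest pair is A_1–A_2 with squared distance 164. The circle on this segment as diameter has centre (1, -1) and r² = 164/4 = 41.
Check A_3: distance² to centre = 34 ≤ 41, so it lies inside.
All remaining points lie in this disk, and no smaller disk contains both endpoints, so this is the minimum enclosing circle.
The points at distance exactly r from the centre are A_1, A_2 — 2 points.

A_1, A_2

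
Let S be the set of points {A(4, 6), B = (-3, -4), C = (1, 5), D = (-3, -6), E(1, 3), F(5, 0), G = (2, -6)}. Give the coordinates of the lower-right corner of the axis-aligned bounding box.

(5, -6)

x-range [-3, 5], y-range [-6, 6].
The lower-right corner is (5, -6).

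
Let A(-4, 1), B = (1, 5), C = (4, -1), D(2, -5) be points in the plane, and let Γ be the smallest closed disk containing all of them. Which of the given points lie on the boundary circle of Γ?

A, B, D

The minimum enclosing circle is determined by three boundary points: A, B, D.
Their circumcentre is (17/18, -1/18) with r² = 4141/162.
The farthest remaining point C is at distance² 1657/162 ≤ 4141/162.
The points at distance exactly r from the centre are A, B, D — 3 points.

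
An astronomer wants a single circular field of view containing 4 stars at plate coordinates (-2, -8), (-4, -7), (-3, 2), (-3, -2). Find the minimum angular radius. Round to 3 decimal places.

5.025

The minimum enclosing circle of a finite set is fixed by two of the points (as a diameter) or three (as a circumcircle).
The farthest pair is (-2, -8)–(-3, 2) with squared distance 101. The circle on this segment as diameter has centre (-2.5, -3) and r² = 101/4 = 25.25.
Check (-4, -7): distance² to centre = 18.25 ≤ 25.25, so it lies inside.
All remaining points lie in this disk, and no smaller disk contains both endpoints, so this is the minimum enclosing circle.
r = √(25.25) ≈ 5.025.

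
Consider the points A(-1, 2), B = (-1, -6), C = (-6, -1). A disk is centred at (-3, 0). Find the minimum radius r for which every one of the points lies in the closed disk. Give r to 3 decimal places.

The required radius is the distance from (-3, 0) to the farthest point.
Squared distances: 8, 40, 10.
Maximum is 40, attained at B.
r = √40 ≈ 6.325.

6.325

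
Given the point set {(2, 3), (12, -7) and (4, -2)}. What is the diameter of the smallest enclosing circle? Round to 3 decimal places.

Call the three points A, B, C in the order given.
Side lengths²: AB² = 200, AC² = 29, BC² = 89.
Since AB² = 200 ≥ 89 + 29 = 118, the angle opposite AB is not acute, so the smallest enclosing circle has AB as diameter.
Centre = midpoint of AB = (7, -2), r² = 200/4 = 50.
Diameter = 2r = 2√50 ≈ 14.142.

14.142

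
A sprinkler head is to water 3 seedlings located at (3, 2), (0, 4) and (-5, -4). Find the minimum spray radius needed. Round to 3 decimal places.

5.002

Call the three points A, B, C in the order given.
Side lengths²: AB² = 13, AC² = 100, BC² = 89.
Since AC² = 100 < 89 + 13 = 102, the triangle is acute, so the smallest enclosing circle is the circumcircle.
Circumcentre = (-37/34, -15/17), r² = 28925/1156.
r = √(28925/1156) ≈ 5.002.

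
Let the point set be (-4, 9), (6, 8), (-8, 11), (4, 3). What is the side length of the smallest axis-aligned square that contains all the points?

The bounding box has width 14 and height 8.
An axis-aligned square enclosing the set must have side ≥ max(width, height).
So the minimum side is max(14, 8) = 14.

14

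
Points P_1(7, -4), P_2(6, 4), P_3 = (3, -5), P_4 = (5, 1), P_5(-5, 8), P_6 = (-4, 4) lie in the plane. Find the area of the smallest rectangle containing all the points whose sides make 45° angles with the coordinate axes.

In coordinates u = x + y, v = x − y the rectangle is axis-aligned; the map (x,y)→(u,v) scales areas by 2.
u-values: 3, 10, -2, 6, 3, 0; range = 10 − (-2) = 12.
v-values: 11, 2, 8, 4, -13, -8; range = 11 − (-13) = 24.
Area = (12 × 24) / 2 = 144.

144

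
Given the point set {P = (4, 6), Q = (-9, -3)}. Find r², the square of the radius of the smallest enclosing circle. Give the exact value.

62.5

The smallest circle enclosing two points has them as diameter endpoints.
Centre = midpoint = (-2.5, 1.5); r² = |PQ|²/4 = 250/4 = 62.5.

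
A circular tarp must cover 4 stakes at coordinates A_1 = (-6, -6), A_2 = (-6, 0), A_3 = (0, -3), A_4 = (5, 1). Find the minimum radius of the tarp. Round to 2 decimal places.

The minimum enclosing circle of a finite set is fixed by two of the points (as a diameter) or three (as a circumcircle).
The farthest pair is A_1–A_4 with squared distance 170. The circle on this segment as diameter has centre (-0.5, -2.5) and r² = 170/4 = 42.5.
Check A_2: distance² to centre = 36.5 ≤ 42.5, so it lies inside.
All remaining points lie in this disk, and no smaller disk contains both endpoints, so this is the minimum enclosing circle.
r = √(42.5) ≈ 6.52.

6.52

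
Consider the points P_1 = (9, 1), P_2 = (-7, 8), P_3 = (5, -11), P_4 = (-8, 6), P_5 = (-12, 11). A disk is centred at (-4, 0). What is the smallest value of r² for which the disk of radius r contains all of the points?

202

The required radius is the distance from (-4, 0) to the farthest point.
Squared distances: 170, 73, 202, 52, 185.
Maximum is 202, attained at P_3.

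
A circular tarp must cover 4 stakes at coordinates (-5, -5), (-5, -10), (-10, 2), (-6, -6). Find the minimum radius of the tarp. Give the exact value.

6.5

The farthest pair is (-5, -10)–(-10, 2) with squared distance 169. The circle on this segment as diameter has centre (-7.5, -4) and r² = 169/4 = 42.25.
Check (-5, -5): distance² to centre = 7.25 ≤ 42.25, so it lies inside.
All remaining points lie in this disk, and no smaller disk contains both endpoints, so this is the minimum enclosing circle.
r = √(42.25) = 6.5.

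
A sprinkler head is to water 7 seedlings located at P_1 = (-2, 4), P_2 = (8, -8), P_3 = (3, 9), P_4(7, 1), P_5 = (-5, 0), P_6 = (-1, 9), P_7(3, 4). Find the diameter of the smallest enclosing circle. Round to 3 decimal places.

19.235

The farthest pair is P_2–P_6 with squared distance 370. The circle on this segment as diameter has centre (3.5, 0.5) and r² = 370/4 = 92.5.
Check P_1: distance² to centre = 42.5 ≤ 92.5, so it lies inside.
All remaining points lie in this disk, and no smaller disk contains both endpoints, so this is the minimum enclosing circle.
Diameter = 2r = 2√(92.5) ≈ 19.235.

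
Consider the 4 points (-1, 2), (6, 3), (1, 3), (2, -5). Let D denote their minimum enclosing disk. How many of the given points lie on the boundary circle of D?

A smallest enclosing disk is always determined by at most three of the input points on its boundary.
The minimum enclosing circle is determined by three boundary points: (-1, 2), (6, 3), (2, -5).
Their circumcentre is (38/13, -6/13) with r² = 3625/169.
The farthest remaining point (1, 3) is at distance² 2650/169 ≤ 3625/169.
The points at distance exactly r from the centre are (-1, 2), (6, 3), (2, -5) — 3 points.

3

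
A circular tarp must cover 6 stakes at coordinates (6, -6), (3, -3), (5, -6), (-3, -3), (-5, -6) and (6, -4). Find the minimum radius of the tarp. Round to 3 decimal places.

5.590

The farthest pair is (-5, -6)–(6, -4) with squared distance 125. The circle on this segment as diameter has centre (0.5, -5) and r² = 125/4 = 31.25.
Check (6, -6): distance² to centre = 31.25 ≤ 31.25, so it lies inside.
All remaining points lie in this disk, and no smaller disk contains both endpoints, so this is the minimum enclosing circle.
r = √(31.25) ≈ 5.590.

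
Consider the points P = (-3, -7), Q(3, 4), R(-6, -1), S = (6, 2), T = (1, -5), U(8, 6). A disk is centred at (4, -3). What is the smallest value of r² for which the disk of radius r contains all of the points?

The required radius is the distance from (4, -3) to the farthest point.
Squared distances: 65, 50, 104, 29, 13, 97.
Maximum is 104, attained at R.

104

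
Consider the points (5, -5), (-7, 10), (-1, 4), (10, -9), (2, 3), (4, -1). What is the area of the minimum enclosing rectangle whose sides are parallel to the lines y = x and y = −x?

90

In coordinates u = x + y, v = x − y the rectangle is axis-aligned; the map (x,y)→(u,v) scales areas by 2.
u-values: 0, 3, 3, 1, 5, 3; range = 5 − 0 = 5.
v-values: 10, -17, -5, 19, -1, 5; range = 19 − (-17) = 36.
Area = (5 × 36) / 2 = 90.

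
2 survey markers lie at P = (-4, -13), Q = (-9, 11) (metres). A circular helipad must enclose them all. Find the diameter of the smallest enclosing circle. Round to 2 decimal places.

The smallest circle enclosing two points has them as diameter endpoints.
Centre = midpoint = (-6.5, -1); r² = |PQ|²/4 = 601/4 = 150.25.
Diameter = 2r = 2√(150.25) ≈ 24.52.

24.52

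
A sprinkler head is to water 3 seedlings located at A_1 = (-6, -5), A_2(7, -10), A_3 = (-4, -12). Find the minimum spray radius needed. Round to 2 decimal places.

6.96

Side lengths²: A_1A_2² = 194, A_1A_3² = 53, A_2A_3² = 125.
Since A_1A_2² = 194 ≥ 125 + 53 = 178, the angle opposite A_1A_2 is not acute, so the smallest enclosing circle has A_1A_2 as diameter.
Centre = midpoint of A_1A_2 = (0.5, -7.5), r² = 194/4 = 48.5.
r = √(48.5) ≈ 6.96.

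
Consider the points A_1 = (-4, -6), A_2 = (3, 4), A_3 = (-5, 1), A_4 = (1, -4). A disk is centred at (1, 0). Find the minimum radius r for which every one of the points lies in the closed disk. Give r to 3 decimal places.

The required radius is the distance from (1, 0) to the farthest point.
Squared distances: 61, 20, 37, 16.
Maximum is 61, attained at A_1.
r = √61 ≈ 7.810.

7.810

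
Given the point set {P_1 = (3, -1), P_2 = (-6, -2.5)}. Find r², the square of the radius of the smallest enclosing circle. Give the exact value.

20.8125

The smallest circle enclosing two points has them as diameter endpoints.
Centre = midpoint = (-1.5, -1.75); r² = |P_1P_2|²/4 = 83.25/4 = 20.8125.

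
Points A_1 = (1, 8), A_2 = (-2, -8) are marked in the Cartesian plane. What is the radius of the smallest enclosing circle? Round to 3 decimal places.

The smallest circle enclosing two points has them as diameter endpoints.
Centre = midpoint = (-0.5, 0); r² = |A_1A_2|²/4 = 265/4 = 66.25.
r = √(66.25) ≈ 8.139.

8.139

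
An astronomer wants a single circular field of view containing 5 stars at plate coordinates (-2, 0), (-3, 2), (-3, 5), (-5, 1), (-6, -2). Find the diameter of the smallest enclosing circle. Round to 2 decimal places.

The farthest pair is (-3, 5)–(-6, -2) with squared distance 58. The circle on this segment as diameter has centre (-4.5, 1.5) and r² = 58/4 = 14.5.
Check (-2, 0): distance² to centre = 8.5 ≤ 14.5, so it lies inside.
All remaining points lie in this disk, and no smaller disk contains both endpoints, so this is the minimum enclosing circle.
Diameter = 2r = 2√(14.5) ≈ 7.62.

7.62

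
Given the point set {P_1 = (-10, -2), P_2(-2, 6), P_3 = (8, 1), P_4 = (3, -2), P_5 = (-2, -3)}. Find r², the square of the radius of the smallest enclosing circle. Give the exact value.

The minimum enclosing circle of a finite set is fixed by two of the points (as a diameter) or three (as a circumcircle).
The farthest pair is P_1–P_3 with squared distance 333. The circle on this segment as diameter has centre (-1, -0.5) and r² = 333/4 = 83.25.
Check P_2: distance² to centre = 43.25 ≤ 83.25, so it lies inside.
All remaining points lie in this disk, and no smaller disk contains both endpoints, so this is the minimum enclosing circle.

83.25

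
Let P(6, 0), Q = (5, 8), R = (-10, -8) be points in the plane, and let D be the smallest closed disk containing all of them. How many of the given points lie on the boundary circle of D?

Side lengths²: PQ² = 65, PR² = 320, QR² = 481.
Since QR² = 481 ≥ 320 + 65 = 385, the angle opposite QR is not acute, so the smallest enclosing circle has QR as diameter.
Centre = midpoint of QR = (-2.5, 0), r² = 481/4 = 120.25.
The points at distance exactly r from the centre are Q, R — 2 points.

2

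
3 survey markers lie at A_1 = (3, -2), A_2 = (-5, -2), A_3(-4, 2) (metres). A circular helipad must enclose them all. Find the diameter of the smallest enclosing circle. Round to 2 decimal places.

Side lengths²: A_1A_2² = 64, A_1A_3² = 65, A_2A_3² = 17.
Since A_1A_3² = 65 < 64 + 17 = 81, the triangle is acute, so the smallest enclosing circle is the circumcircle.
Circumcentre = (-1, -0.875), r² = 17.265625.
Diameter = 2r = 2√(17.265625) ≈ 8.31.

8.31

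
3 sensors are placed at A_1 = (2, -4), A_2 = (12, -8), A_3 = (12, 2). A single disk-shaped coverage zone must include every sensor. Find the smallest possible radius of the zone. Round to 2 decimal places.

Side lengths²: A_1A_2² = 116, A_1A_3² = 136, A_2A_3² = 100.
Since A_1A_3² = 136 < 116 + 100 = 216, the triangle is acute, so the smallest enclosing circle is the circumcircle.
Circumcentre = (8.2, -3), r² = 39.44.
r = √(39.44) ≈ 6.28.

6.28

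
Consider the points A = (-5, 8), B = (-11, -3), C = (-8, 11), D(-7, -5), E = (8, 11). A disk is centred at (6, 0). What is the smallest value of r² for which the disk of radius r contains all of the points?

317

The required radius is the distance from (6, 0) to the farthest point.
Squared distances: 185, 298, 317, 194, 125.
Maximum is 317, attained at C.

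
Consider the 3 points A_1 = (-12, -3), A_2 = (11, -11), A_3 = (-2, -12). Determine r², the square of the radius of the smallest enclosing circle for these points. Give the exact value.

Side lengths²: A_1A_2² = 593, A_1A_3² = 181, A_2A_3² = 170.
Since A_1A_2² = 593 ≥ 181 + 170 = 351, the angle opposite A_1A_2 is not acute, so the smallest enclosing circle has A_1A_2 as diameter.
Centre = midpoint of A_1A_2 = (-0.5, -7), r² = 593/4 = 148.25.

148.25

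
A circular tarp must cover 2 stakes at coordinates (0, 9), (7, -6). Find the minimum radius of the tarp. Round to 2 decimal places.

8.28

The smallest circle enclosing two points has them as diameter endpoints.
Centre = midpoint = (3.5, 1.5); r² = |(0, 9)−(7, -6)|²/4 = 274/4 = 68.5.
r = √(68.5) ≈ 8.28.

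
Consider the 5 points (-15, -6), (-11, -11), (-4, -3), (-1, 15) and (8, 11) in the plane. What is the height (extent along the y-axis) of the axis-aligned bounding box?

26

max y = 15, min y = -11, so height = 26.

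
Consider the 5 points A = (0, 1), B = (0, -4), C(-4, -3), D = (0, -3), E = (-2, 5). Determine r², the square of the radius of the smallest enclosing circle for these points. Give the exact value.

21.25

A smallest enclosing disk is always determined by at most three of the input points on its boundary.
The farthest pair is B–E with squared distance 85. The circle on this segment as diameter has centre (-1, 0.5) and r² = 85/4 = 21.25.
Check A: distance² to centre = 1.25 ≤ 21.25, so it lies inside.
All remaining points lie in this disk, and no smaller disk contains both endpoints, so this is the minimum enclosing circle.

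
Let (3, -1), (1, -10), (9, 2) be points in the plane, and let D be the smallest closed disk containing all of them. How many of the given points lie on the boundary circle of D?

2

Call the three points A, B, C in the order given.
Side lengths²: AB² = 85, AC² = 45, BC² = 208.
Since BC² = 208 ≥ 85 + 45 = 130, the angle opposite BC is not acute, so the smallest enclosing circle has BC as diameter.
Centre = midpoint of BC = (5, -4), r² = 208/4 = 52.
The points at distance exactly r from the centre are (1, -10), (9, 2) — 2 points.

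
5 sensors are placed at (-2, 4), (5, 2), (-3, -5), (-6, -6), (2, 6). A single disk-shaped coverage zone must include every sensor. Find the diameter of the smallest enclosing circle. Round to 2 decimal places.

14.42

A smallest enclosing disk is always determined by at most three of the input points on its boundary.
The minimum enclosing circle is determined by three boundary points: (5, 2), (-6, -6), (2, 6).
Their circumcentre is (-65/34, -1/17) with r² = 60125/1156.
The farthest remaining point (-3, -5) is at distance² 29593/1156 ≤ 60125/1156.
Diameter = 2r = 2√(60125/1156) ≈ 14.42.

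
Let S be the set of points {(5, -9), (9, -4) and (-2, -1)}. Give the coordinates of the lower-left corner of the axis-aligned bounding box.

x-range [-2, 9], y-range [-9, -1].
The lower-left corner is (-2, -9).

(-2, -9)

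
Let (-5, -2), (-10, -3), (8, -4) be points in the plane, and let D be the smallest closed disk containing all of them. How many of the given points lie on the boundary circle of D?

2

Call the three points A, B, C in the order given.
Side lengths²: AB² = 26, AC² = 173, BC² = 325.
Since BC² = 325 ≥ 173 + 26 = 199, the angle opposite BC is not acute, so the smallest enclosing circle has BC as diameter.
Centre = midpoint of BC = (-1, -3.5), r² = 325/4 = 81.25.
The points at distance exactly r from the centre are (-10, -3), (8, -4) — 2 points.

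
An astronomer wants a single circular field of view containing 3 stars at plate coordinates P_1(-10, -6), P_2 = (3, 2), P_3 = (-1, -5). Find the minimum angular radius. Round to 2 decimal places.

7.63

Side lengths²: P_1P_2² = 233, P_1P_3² = 82, P_2P_3² = 65.
Since P_1P_2² = 233 ≥ 82 + 65 = 147, the angle opposite P_1P_2 is not acute, so the smallest enclosing circle has P_1P_2 as diameter.
Centre = midpoint of P_1P_2 = (-3.5, -2), r² = 233/4 = 58.25.
r = √(58.25) ≈ 7.63.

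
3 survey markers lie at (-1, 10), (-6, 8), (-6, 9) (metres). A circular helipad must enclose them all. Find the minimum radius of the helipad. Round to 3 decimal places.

2.693

Call the three points A, B, C in the order given.
Side lengths²: AB² = 29, AC² = 26, BC² = 1.
Since AB² = 29 ≥ 26 + 1 = 27, the angle opposite AB is not acute, so the smallest enclosing circle has AB as diameter.
Centre = midpoint of AB = (-3.5, 9), r² = 29/4 = 7.25.
r = √(7.25) ≈ 2.693.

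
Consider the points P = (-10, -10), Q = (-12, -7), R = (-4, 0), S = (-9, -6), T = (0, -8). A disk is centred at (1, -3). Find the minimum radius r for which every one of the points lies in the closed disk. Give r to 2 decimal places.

The required radius is the distance from (1, -3) to the farthest point.
Squared distances: 170, 185, 34, 109, 26.
Maximum is 185, attained at Q.
r = √185 ≈ 13.60.

13.60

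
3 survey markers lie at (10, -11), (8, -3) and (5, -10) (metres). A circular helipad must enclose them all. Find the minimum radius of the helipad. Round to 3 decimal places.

4.213

Call the three points A, B, C in the order given.
Side lengths²: AB² = 68, AC² = 26, BC² = 58.
Since AB² = 68 < 58 + 26 = 84, the triangle is acute, so the smallest enclosing circle is the circumcircle.
Circumcentre = (155/19, -137/19), r² = 6409/361.
r = √(6409/361) ≈ 4.213.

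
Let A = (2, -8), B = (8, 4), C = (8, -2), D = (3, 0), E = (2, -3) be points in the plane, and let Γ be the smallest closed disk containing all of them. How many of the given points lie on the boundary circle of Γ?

By Welzl's lemma the MEC is supported by two points (diametrically opposite) or three points (on a circumcircle).
The farthest pair is A–B with squared distance 180. The circle on this segment as diameter has centre (5, -2) and r² = 180/4 = 45.
Check C: distance² to centre = 9 ≤ 45, so it lies inside.
All remaining points lie in this disk, and no smaller disk contains both endpoints, so this is the minimum enclosing circle.
The points at distance exactly r from the centre are A, B — 2 points.

2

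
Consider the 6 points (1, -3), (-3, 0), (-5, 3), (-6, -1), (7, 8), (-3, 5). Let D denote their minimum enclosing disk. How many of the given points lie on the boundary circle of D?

The farthest pair is (-6, -1)–(7, 8) with squared distance 250. The circle on this segment as diameter has centre (0.5, 3.5) and r² = 250/4 = 62.5.
Check (1, -3): distance² to centre = 42.5 ≤ 62.5, so it lies inside.
All remaining points lie in this disk, and no smaller disk contains both endpoints, so this is the minimum enclosing circle.
The points at distance exactly r from the centre are (-6, -1), (7, 8) — 2 points.

2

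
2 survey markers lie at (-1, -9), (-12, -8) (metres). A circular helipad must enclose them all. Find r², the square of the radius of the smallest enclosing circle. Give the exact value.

The smallest circle enclosing two points has them as diameter endpoints.
Centre = midpoint = (-6.5, -8.5); r² = |(-1, -9)−(-12, -8)|²/4 = 122/4 = 30.5.

30.5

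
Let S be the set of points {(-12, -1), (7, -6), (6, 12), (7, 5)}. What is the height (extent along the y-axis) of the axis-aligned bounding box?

18

max y = 12, min y = -6, so height = 18.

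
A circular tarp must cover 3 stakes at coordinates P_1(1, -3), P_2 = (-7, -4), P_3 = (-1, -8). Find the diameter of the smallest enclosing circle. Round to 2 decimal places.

Side lengths²: P_1P_2² = 65, P_1P_3² = 29, P_2P_3² = 52.
Since P_1P_2² = 65 < 52 + 29 = 81, the triangle is acute, so the smallest enclosing circle is the circumcircle.
Circumcentre = (-55/19, -165/38), r² = 24505/1444.
Diameter = 2r = 2√(24505/1444) ≈ 8.24.

8.24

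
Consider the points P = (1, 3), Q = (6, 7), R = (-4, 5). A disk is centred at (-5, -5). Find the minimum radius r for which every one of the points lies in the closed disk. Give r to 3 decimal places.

The required radius is the distance from (-5, -5) to the farthest point.
Squared distances: 100, 265, 101.
Maximum is 265, attained at Q.
r = √265 ≈ 16.279.

16.279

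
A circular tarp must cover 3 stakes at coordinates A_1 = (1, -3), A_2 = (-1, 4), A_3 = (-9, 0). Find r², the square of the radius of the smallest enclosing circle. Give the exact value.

Side lengths²: A_1A_2² = 53, A_1A_3² = 109, A_2A_3² = 80.
Since A_1A_3² = 109 < 80 + 53 = 133, the triangle is acute, so the smallest enclosing circle is the circumcircle.
Circumcentre = (-3.71875, -0.5625), r² = 28.2080078125.

28.2080078125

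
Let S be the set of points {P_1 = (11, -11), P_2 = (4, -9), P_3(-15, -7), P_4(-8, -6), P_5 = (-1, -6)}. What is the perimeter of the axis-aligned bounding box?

Width = max x − min x = 11 − (-15) = 26.
Height = max y − min y = -6 − (-11) = 5.
Perimeter = 2(26 + 5) = 62.

62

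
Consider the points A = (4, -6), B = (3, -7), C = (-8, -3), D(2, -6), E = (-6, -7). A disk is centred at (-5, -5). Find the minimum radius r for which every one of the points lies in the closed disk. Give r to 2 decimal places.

The required radius is the distance from (-5, -5) to the farthest point.
Squared distances: 82, 68, 13, 50, 5.
Maximum is 82, attained at A.
r = √82 ≈ 9.06.

9.06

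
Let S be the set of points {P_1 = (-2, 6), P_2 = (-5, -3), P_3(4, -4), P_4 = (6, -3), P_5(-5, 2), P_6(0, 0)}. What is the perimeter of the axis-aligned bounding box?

42

Width = max x − min x = 6 − (-5) = 11.
Height = max y − min y = 6 − (-4) = 10.
Perimeter = 2(11 + 10) = 42.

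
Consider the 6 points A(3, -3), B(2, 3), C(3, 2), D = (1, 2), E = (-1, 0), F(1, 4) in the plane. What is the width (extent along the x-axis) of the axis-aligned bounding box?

4

max x = 3, min x = -1, so width = 4.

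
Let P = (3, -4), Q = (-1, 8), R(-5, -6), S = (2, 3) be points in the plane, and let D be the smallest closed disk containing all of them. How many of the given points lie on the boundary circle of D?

3

The minimum enclosing circle of a finite set is fixed by two of the points (as a diameter) or three (as a circumcircle).
The minimum enclosing circle is determined by three boundary points: P, Q, R.
Their circumcentre is (-32/13, 11/13) with r² = 9010/169.
The farthest remaining point S is at distance² 4148/169 ≤ 9010/169.
The points at distance exactly r from the centre are P, Q, R — 3 points.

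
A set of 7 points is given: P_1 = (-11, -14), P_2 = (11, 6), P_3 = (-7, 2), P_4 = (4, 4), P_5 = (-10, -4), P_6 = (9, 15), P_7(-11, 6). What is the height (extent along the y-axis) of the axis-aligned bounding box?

29

max y = 15, min y = -14, so height = 29.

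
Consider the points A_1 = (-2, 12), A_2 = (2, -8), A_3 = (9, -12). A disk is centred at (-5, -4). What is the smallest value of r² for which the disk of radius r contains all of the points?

The required radius is the distance from (-5, -4) to the farthest point.
Squared distances: 265, 65, 260.
Maximum is 265, attained at A_1.

265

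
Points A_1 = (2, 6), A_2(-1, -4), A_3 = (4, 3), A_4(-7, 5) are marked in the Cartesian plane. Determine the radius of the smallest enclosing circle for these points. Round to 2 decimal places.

The minimum enclosing circle is determined by three boundary points: A_2, A_3, A_4.
Their circumcentre is (-109/58, 111/58) with r² = 60125/1682.
The farthest remaining point A_1 is at distance² 53397/1682 ≤ 60125/1682.
r = √(60125/1682) ≈ 5.98.

5.98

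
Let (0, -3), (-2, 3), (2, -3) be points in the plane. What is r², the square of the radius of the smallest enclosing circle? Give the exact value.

13

Call the three points A, B, C in the order given.
Side lengths²: AB² = 40, AC² = 4, BC² = 52.
Since BC² = 52 ≥ 40 + 4 = 44, the angle opposite BC is not acute, so the smallest enclosing circle has BC as diameter.
Centre = midpoint of BC = (0, 0), r² = 52/4 = 13.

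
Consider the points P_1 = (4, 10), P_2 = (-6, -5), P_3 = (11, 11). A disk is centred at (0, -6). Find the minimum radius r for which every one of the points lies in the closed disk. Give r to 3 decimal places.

20.248

The required radius is the distance from (0, -6) to the farthest point.
Squared distances: 272, 37, 410.
Maximum is 410, attained at P_3.
r = √410 ≈ 20.248.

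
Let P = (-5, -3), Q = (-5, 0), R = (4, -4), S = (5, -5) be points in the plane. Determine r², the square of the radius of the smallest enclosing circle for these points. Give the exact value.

The farthest pair is Q–S with squared distance 125. The circle on this segment as diameter has centre (0, -2.5) and r² = 125/4 = 31.25.
Check P: distance² to centre = 25.25 ≤ 31.25, so it lies inside.
All remaining points lie in this disk, and no smaller disk contains both endpoints, so this is the minimum enclosing circle.

31.25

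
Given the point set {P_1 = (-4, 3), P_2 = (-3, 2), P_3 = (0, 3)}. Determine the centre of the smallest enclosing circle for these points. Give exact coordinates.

(-2, 3)

Side lengths²: P_1P_2² = 2, P_1P_3² = 16, P_2P_3² = 10.
Since P_1P_3² = 16 ≥ 10 + 2 = 12, the angle opposite P_1P_3 is not acute, so the smallest enclosing circle has P_1P_3 as diameter.
Centre = midpoint of P_1P_3 = (-2, 3), r² = 16/4 = 4.
Centre = (-2, 3).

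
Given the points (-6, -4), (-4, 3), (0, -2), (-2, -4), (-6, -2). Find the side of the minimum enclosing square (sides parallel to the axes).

The bounding box has width 6 and height 7.
An axis-aligned square enclosing the set must have side ≥ max(width, height).
So the minimum side is max(6, 7) = 7.

7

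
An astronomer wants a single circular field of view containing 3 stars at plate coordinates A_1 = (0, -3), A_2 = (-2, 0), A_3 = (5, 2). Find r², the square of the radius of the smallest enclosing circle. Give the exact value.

Side lengths²: A_1A_2² = 13, A_1A_3² = 50, A_2A_3² = 53.
Since A_2A_3² = 53 < 50 + 13 = 63, the triangle is acute, so the smallest enclosing circle is the circumcircle.
Circumcentre = (1.7, 0.3), r² = 13.78.

13.78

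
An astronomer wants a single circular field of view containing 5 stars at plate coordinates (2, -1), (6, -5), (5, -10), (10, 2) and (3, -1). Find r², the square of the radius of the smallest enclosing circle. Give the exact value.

42.25

The minimum enclosing circle of a finite set is fixed by two of the points (as a diameter) or three (as a circumcircle).
The farthest pair is (5, -10)–(10, 2) with squared distance 169. The circle on this segment as diameter has centre (7.5, -4) and r² = 169/4 = 42.25.
Check (2, -1): distance² to centre = 39.25 ≤ 42.25, so it lies inside.
All remaining points lie in this disk, and no smaller disk contains both endpoints, so this is the minimum enclosing circle.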